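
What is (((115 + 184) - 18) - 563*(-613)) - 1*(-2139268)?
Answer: 2484668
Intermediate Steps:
(((115 + 184) - 18) - 563*(-613)) - 1*(-2139268) = ((299 - 18) + 345119) + 2139268 = (281 + 345119) + 2139268 = 345400 + 2139268 = 2484668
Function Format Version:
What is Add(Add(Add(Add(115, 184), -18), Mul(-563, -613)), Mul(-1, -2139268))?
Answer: 2484668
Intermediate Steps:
Add(Add(Add(Add(115, 184), -18), Mul(-563, -613)), Mul(-1, -2139268)) = Add(Add(Add(299, -18), 345119), 2139268) = Add(Add(281, 345119), 2139268) = Add(345400, 2139268) = 2484668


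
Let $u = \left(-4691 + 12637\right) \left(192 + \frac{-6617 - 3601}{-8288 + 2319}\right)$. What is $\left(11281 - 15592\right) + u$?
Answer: $\frac{9161957277}{5969} \approx 1.5349 \cdot 10^{6}$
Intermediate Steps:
$u = \frac{9187689636}{5969}$ ($u = 7946 \left(192 - \frac{10218}{-5969}\right) = 7946 \left(192 - - \frac{10218}{5969}\right) = 7946 \left(192 + \frac{10218}{5969}\right) = 7946 \cdot \frac{1156266}{5969} = \frac{9187689636}{5969} \approx 1.5392 \cdot 10^{6}$)
$\left(11281 - 15592\right) + u = \left(11281 - 15592\right) + \frac{9187689636}{5969} = -4311 + \frac{9187689636}{5969} = \frac{9161957277}{5969}$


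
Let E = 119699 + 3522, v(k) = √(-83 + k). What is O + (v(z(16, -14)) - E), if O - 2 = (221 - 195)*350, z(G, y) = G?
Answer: -114119 + I*√67 ≈ -1.1412e+5 + 8.1853*I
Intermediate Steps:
E = 123221
O = 9102 (O = 2 + (221 - 195)*350 = 2 + 26*350 = 2 + 9100 = 9102)
O + (v(z(16, -14)) - E) = 9102 + (√(-83 + 16) - 1*123221) = 9102 + (√(-67) - 123221) = 9102 + (I*√67 - 123221) = 9102 + (-123221 + I*√67) = -114119 + I*√67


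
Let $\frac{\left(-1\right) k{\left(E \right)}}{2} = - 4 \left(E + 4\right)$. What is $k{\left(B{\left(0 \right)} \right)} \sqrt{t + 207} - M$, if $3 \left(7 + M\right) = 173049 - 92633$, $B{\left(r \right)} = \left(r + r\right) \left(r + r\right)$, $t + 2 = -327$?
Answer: $- \frac{80395}{3} + 32 i \sqrt{122} \approx -26798.0 + 353.45 i$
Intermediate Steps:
$t = -329$ ($t = -2 - 327 = -329$)
$B{\left(r \right)} = 4 r^{2}$ ($B{\left(r \right)} = 2 r 2 r = 4 r^{2}$)
$M = \frac{80395}{3}$ ($M = -7 + \frac{173049 - 92633}{3} = -7 + \frac{1}{3} \cdot 80416 = -7 + \frac{80416}{3} = \frac{80395}{3} \approx 26798.0$)
$k{\left(E \right)} = 32 + 8 E$ ($k{\left(E \right)} = - 2 \left(- 4 \left(E + 4\right)\right) = - 2 \left(- 4 \left(4 + E\right)\right) = - 2 \left(-16 - 4 E\right) = 32 + 8 E$)
$k{\left(B{\left(0 \right)} \right)} \sqrt{t + 207} - M = \left(32 + 8 \cdot 4 \cdot 0^{2}\right) \sqrt{-329 + 207} - \frac{80395}{3} = \left(32 + 8 \cdot 4 \cdot 0\right) \sqrt{-122} - \frac{80395}{3} = \left(32 + 8 \cdot 0\right) i \sqrt{122} - \frac{80395}{3} = \left(32 + 0\right) i \sqrt{122} - \frac{80395}{3} = 32 i \sqrt{122} - \frac{80395}{3} = - \frac{80395}{3} + 32 i \sqrt{122}$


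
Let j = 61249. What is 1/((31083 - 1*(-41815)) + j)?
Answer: 1/134147 ≈ 7.4545e-6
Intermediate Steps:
1/((31083 - 1*(-41815)) + j) = 1/((31083 - 1*(-41815)) + 61249) = 1/((31083 + 41815) + 61249) = 1/(72898 + 61249) = 1/134147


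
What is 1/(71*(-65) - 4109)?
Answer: -1/8724 ≈ -0.00011463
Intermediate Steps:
1/(71*(-65) - 4109) = 1/(-4615 - 4109) = 1/(-8724) = -1/8724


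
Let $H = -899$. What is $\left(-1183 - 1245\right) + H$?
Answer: $-3327$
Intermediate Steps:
$\left(-1183 - 1245\right) + H = \left(-1183 - 1245\right) - 899 = -2428 - 899 = -3327$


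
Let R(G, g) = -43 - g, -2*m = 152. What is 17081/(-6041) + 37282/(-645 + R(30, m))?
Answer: -117837067/1848546 ≈ -63.746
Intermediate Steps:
m = -76 (m = -1/2*152 = -76)
17081/(-6041) + 37282/(-645 + R(30, m)) = 17081/(-6041) + 37282/(-645 + (-43 - 1*(-76))) = 17081*(-1/6041) + 37282/(-645 + (-43 + 76)) = -17081/6041 + 37282/(-645 + 33) = -17081/6041 + 37282/(-612) = -17081/6041 + 37282*(-1/612) = -17081/6041 - 18641/306 = -117837067/1848546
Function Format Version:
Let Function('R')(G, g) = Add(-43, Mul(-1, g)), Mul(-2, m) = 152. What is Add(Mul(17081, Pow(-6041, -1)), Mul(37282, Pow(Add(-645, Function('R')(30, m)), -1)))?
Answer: Rational(-117837067, 1848546) ≈ -63.746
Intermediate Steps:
m = -76 (m = Mul(Rational(-1, 2), 152) = -76)
Add(Mul(17081, Pow(-6041, -1)), Mul(37282, Pow(Add(-645, Function('R')(30, m)), -1))) = Add(Mul(17081, Pow(-6041, -1)), Mul(37282, Pow(Add(-645, Add(-43, Mul(-1, -76))), -1))) = Add(Mul(17081, Rational(-1, 6041)), Mul(37282, Pow(Add(-645, Add(-43, 76)), -1))) = Add(Rational(-17081, 6041), Mul(37282, Pow(Add(-645, 33), -1))) = Add(Rational(-17081, 6041), Mul(37282, Pow(-612, -1))) = Add(Rational(-17081, 6041), Mul(37282, Rational(-1, 612))) = Add(Rational(-17081, 6041), Rational(-18641, 306)) = Rational(-117837067, 1848546)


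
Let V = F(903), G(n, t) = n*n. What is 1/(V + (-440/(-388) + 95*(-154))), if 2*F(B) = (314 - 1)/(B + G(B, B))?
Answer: -158364528/2316693425639 ≈ -6.8358e-5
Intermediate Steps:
G(n, t) = n**2
F(B) = 313/(2*(B + B**2)) (F(B) = ((314 - 1)/(B + B**2))/2 = (313/(B + B**2))/2 = 313/(2*(B + B**2)))
V = 313/1632624 (V = (313/2)/(903*(1 + 903)) = (313/2)*(1/903)/904 = (313/2)*(1/903)*(1/904) = 313/1632624 ≈ 0.00019172)
1/(V + (-440/(-388) + 95*(-154))) = 1/(313/1632624 + (-440/(-388) + 95*(-154))) = 1/(313/1632624 + (-440*(-1/388) - 14630)) = 1/(313/1632624 + (110/97 - 14630)) = 1/(313/1632624 - 1419000/97) = 1/(-2316693425639/158364528) = -158364528/2316693425639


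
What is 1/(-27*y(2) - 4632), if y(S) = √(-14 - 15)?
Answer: I/(3*(-1544*I + 9*√29)) ≈ -0.00021568 + 6.7701e-6*I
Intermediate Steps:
y(S) = I*√29 (y(S) = √(-29) = I*√29)
1/(-27*y(2) - 4632) = 1/(-27*I*√29 - 4632) = 1/(-4632 - 27*I*√29)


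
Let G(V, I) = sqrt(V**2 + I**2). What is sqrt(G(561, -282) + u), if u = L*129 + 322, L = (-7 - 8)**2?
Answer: sqrt(29347 + 3*sqrt(43805)) ≈ 173.13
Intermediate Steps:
L = 225 (L = (-15)**2 = 225)
G(V, I) = sqrt(I**2 + V**2)
u = 29347 (u = 225*129 + 322 = 29025 + 322 = 29347)
sqrt(G(561, -282) + u) = sqrt(sqrt((-282)**2 + 561**2) + 29347) = sqrt(sqrt(79524 + 314721) + 29347) = sqrt(sqrt(394245) + 29347) = sqrt(3*sqrt(43805) + 29347) = sqrt(29347 + 3*sqrt(43805))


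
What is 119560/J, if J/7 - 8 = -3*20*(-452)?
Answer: 2135/3391 ≈ 0.62961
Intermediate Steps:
J = 189896 (J = 56 + 7*(-3*20*(-452)) = 56 + 7*(-60*(-452)) = 56 + 7*27120 = 56 + 189840 = 189896)
119560/J = 119560/189896 = 119560*(1/189896) = 2135/3391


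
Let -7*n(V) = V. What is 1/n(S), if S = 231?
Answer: -1/33 ≈ -0.030303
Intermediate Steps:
n(V) = -V/7
1/n(S) = 1/(-⅐*231) = 1/(-33) = -1/33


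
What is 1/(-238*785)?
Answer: -1/186830 ≈ -5.3525e-6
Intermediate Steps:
1/(-238*785) = 1/(-186830) = -1/186830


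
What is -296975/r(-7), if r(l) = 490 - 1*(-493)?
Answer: -296975/983 ≈ -302.11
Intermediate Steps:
r(l) = 983 (r(l) = 490 + 493 = 983)
-296975/r(-7) = -296975/983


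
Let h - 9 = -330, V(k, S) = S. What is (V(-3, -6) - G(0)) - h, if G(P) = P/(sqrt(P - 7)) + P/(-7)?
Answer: 315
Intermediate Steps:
G(P) = -P/7 + P/sqrt(-7 + P) (G(P) = P/(sqrt(-7 + P)) + P*(-1/7) = P/sqrt(-7 + P) - P/7 = -P/7 + P/sqrt(-7 + P))
h = -321 (h = 9 - 330 = -321)
(V(-3, -6) - G(0)) - h = (-6 - (-1/7*0 + 0/sqrt(-7 + 0))) - 1*(-321) = (-6 - (0 + 0/sqrt(-7))) + 321 = (-6 - (0 + 0*(-I*sqrt(7)/7))) + 321 = (-6 - (0 + 0)) + 321 = (-6 - 1*0) + 321 = (-6 + 0) + 321 = -6 + 321 = 315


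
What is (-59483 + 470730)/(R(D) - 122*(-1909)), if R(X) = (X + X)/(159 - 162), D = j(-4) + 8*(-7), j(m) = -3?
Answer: 1233741/698812 ≈ 1.7655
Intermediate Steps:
D = -59 (D = -3 + 8*(-7) = -3 - 56 = -59)
R(X) = -2*X/3 (R(X) = (2*X)/(-3) = (2*X)*(-⅓) = -2*X/3)
(-59483 + 470730)/(R(D) - 122*(-1909)) = (-59483 + 470730)/(-⅔*(-59) - 122*(-1909)) = 411247/(118/3 + 232898) = 411247/(698812/3) = 411247*(3/698812) = 1233741/698812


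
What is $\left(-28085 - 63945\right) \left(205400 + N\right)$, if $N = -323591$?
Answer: $10877117730$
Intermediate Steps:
$\left(-28085 - 63945\right) \left(205400 + N\right) = \left(-28085 - 63945\right) \left(205400 - 323591\right) = \left(-92030\right) \left(-118191\right) = 10877117730$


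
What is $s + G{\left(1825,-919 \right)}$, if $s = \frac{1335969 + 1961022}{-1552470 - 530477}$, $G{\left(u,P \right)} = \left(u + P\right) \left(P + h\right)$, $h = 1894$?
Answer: $\frac{1839967935459}{2082947} \approx 8.8335 \cdot 10^{5}$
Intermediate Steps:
$G{\left(u,P \right)} = \left(1894 + P\right) \left(P + u\right)$ ($G{\left(u,P \right)} = \left(u + P\right) \left(P + 1894\right) = \left(P + u\right) \left(1894 + P\right) = \left(1894 + P\right) \left(P + u\right)$)
$s = - \frac{3296991}{2082947}$ ($s = \frac{3296991}{-2082947} = 3296991 \left(- \frac{1}{2082947}\right) = - \frac{3296991}{2082947} \approx -1.5828$)
$s + G{\left(1825,-919 \right)} = - \frac{3296991}{2082947} + \left(\left(-919\right)^{2} + 1894 \left(-919\right) + 1894 \cdot 1825 - 1677175\right) = - \frac{3296991}{2082947} + \left(844561 - 1740586 + 3456550 - 1677175\right) = - \frac{3296991}{2082947} + 883350 = \frac{1839967935459}{2082947}$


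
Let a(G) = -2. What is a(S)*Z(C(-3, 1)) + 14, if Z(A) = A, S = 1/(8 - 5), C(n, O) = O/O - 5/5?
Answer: 14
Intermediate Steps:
C(n, O) = 0 (C(n, O) = 1 - 5*⅕ = 1 - 1 = 0)
S = ⅓ (S = 1/3 = ⅓ ≈ 0.33333)
a(S)*Z(C(-3, 1)) + 14 = -2*0 + 14 = 0 + 14 = 14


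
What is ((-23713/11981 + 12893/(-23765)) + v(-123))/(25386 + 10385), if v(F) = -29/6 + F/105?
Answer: -14566422707/61110131529090 ≈ -0.00023836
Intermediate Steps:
v(F) = -29/6 + F/105 (v(F) = -29*1/6 + F*(1/105) = -29/6 + F/105)
((-23713/11981 + 12893/(-23765)) + v(-123))/(25386 + 10385) = ((-23713/11981 + 12893/(-23765)) + (-29/6 + (1/105)*(-123)))/(25386 + 10385) = ((-23713*1/11981 + 12893*(-1/23765)) + (-29/6 - 41/35))/35771 = ((-23713/11981 - 12893/23765) - 1261/210)*(1/35771) = (-718010478/284728465 - 1261/210)*(1/35771) = -14566422707/1708370790*1/35771 = -14566422707/61110131529090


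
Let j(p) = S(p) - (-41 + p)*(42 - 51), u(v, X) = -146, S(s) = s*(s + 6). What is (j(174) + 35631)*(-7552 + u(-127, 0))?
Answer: -524603304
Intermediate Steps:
S(s) = s*(6 + s)
j(p) = -369 + 9*p + p*(6 + p) (j(p) = p*(6 + p) - (-41 + p)*(42 - 51) = p*(6 + p) - (-41 + p)*(-9) = p*(6 + p) - (369 - 9*p) = p*(6 + p) + (-369 + 9*p) = -369 + 9*p + p*(6 + p))
(j(174) + 35631)*(-7552 + u(-127, 0)) = ((-369 + 174² + 15*174) + 35631)*(-7552 - 146) = ((-369 + 30276 + 2610) + 35631)*(-7698) = (32517 + 35631)*(-7698) = 68148*(-7698) = -524603304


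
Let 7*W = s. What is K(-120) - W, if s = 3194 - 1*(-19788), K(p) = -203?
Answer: -24403/7 ≈ -3486.1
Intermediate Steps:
s = 22982 (s = 3194 + 19788 = 22982)
W = 22982/7 (W = (1/7)*22982 = 22982/7 ≈ 3283.1)
K(-120) - W = -203 - 1*22982/7 = -203 - 22982/7 = -24403/7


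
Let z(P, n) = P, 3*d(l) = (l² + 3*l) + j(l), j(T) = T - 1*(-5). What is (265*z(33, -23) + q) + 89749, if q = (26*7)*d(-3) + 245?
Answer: 296581/3 ≈ 98860.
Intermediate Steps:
j(T) = 5 + T (j(T) = T + 5 = 5 + T)
d(l) = 5/3 + l²/3 + 4*l/3 (d(l) = ((l² + 3*l) + (5 + l))/3 = (5 + l² + 4*l)/3 = 5/3 + l²/3 + 4*l/3)
q = 1099/3 (q = (26*7)*(5/3 + (⅓)*(-3)² + (4/3)*(-3)) + 245 = 182*(5/3 + (⅓)*9 - 4) + 245 = 182*(5/3 + 3 - 4) + 245 = 182*(⅔) + 245 = 364/3 + 245 = 1099/3 ≈ 366.33)
(265*z(33, -23) + q) + 89749 = (265*33 + 1099/3) + 89749 = (8745 + 1099/3) + 89749 = 27334/3 + 89749 = 296581/3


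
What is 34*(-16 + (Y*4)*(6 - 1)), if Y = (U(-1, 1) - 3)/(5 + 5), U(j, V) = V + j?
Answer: -748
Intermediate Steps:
Y = -3/10 (Y = ((1 - 1) - 3)/(5 + 5) = (0 - 3)/10 = -3*⅒ = -3/10 ≈ -0.30000)
34*(-16 + (Y*4)*(6 - 1)) = 34*(-16 + (-3/10*4)*(6 - 1)) = 34*(-16 - 6/5*5) = 34*(-16 - 6) = 34*(-22) = -748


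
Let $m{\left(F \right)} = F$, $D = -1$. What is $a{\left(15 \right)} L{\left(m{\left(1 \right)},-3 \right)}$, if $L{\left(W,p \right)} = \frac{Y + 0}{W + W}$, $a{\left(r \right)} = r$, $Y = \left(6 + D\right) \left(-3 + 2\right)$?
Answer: $- \frac{75}{2} \approx -37.5$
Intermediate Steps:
$Y = -5$ ($Y = \left(6 - 1\right) \left(-3 + 2\right) = 5 \left(-1\right) = -5$)
$L{\left(W,p \right)} = - \frac{5}{2 W}$ ($L{\left(W,p \right)} = \frac{-5 + 0}{W + W} = - \frac{5}{2 W}$)
$a{\left(15 \right)} L{\left(m{\left(1 \right)},-3 \right)} = 15 \left(- \frac{5}{2 \cdot 1}\right) = 15 \left(\left(- \frac{5}{2}\right) 1\right) = 15 \left(- \frac{5}{2}\right) = - \frac{75}{2}$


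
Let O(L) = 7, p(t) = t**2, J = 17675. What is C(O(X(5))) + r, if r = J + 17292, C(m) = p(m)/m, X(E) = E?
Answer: 34974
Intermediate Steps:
C(m) = m (C(m) = m**2/m = m)
r = 34967 (r = 17675 + 17292 = 34967)
C(O(X(5))) + r = 7 + 34967 = 34974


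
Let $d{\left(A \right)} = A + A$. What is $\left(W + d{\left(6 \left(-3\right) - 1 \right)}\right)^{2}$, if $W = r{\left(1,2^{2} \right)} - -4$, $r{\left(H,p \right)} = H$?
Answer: $1089$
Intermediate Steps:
$d{\left(A \right)} = 2 A$
$W = 5$ ($W = 1 - -4 = 1 + 4 = 5$)
$\left(W + d{\left(6 \left(-3\right) - 1 \right)}\right)^{2} = \left(5 + 2 \left(6 \left(-3\right) - 1\right)\right)^{2} = \left(5 + 2 \left(-18 - 1\right)\right)^{2} = \left(5 + 2 \left(-19\right)\right)^{2} = \left(5 - 38\right)^{2} = \left(-33\right)^{2} = 1089$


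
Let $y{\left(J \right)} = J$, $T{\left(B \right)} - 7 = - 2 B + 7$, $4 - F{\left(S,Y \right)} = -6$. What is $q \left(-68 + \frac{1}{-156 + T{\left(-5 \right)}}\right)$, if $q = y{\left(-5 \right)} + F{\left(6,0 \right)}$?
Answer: $- \frac{44885}{132} \approx -340.04$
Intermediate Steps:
$F{\left(S,Y \right)} = 10$ ($F{\left(S,Y \right)} = 4 - -6 = 4 + 6 = 10$)
$T{\left(B \right)} = 14 - 2 B$ ($T{\left(B \right)} = 7 - \left(-7 + 2 B\right) = 14 - 2 B$)
$q = 5$ ($q = -5 + 10 = 5$)
$q \left(-68 + \frac{1}{-156 + T{\left(-5 \right)}}\right) = 5 \left(-68 + \frac{1}{-156 + \left(14 - -10\right)}\right) = 5 \left(-68 + \frac{1}{-156 + \left(14 + 10\right)}\right) = 5 \left(-68 + \frac{1}{-156 + 24}\right) = 5 \left(-68 + \frac{1}{-132}\right) = 5 \left(-68 - \frac{1}{132}\right) = 5 \left(- \frac{8977}{132}\right) = - \frac{44885}{132}$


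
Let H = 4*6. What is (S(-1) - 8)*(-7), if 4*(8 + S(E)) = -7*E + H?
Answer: 231/4 ≈ 57.750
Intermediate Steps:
H = 24
S(E) = -2 - 7*E/4 (S(E) = -8 + (-7*E + 24)/4 = -8 + (24 - 7*E)/4 = -8 + (6 - 7*E/4) = -2 - 7*E/4)
(S(-1) - 8)*(-7) = ((-2 - 7/4*(-1)) - 8)*(-7) = ((-2 + 7/4) - 8)*(-7) = (-¼ - 8)*(-7) = -33/4*(-7) = 231/4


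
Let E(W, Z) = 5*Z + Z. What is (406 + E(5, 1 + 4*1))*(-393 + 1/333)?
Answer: -57058448/333 ≈ -1.7135e+5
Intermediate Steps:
E(W, Z) = 6*Z
(406 + E(5, 1 + 4*1))*(-393 + 1/333) = (406 + 6*(1 + 4*1))*(-393 + 1/333) = (406 + 6*(1 + 4))*(-393 + 1/333) = (406 + 6*5)*(-130868/333) = (406 + 30)*(-130868/333) = 436*(-130868/333) = -57058448/333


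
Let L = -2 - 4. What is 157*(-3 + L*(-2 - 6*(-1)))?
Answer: -4239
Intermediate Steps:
L = -6
157*(-3 + L*(-2 - 6*(-1))) = 157*(-3 - 6*(-2 - 6*(-1))) = 157*(-3 - 6*(-2 - 1*(-6))) = 157*(-3 - 6*(-2 + 6)) = 157*(-3 - 6*4) = 157*(-3 - 24) = 157*(-27) = -4239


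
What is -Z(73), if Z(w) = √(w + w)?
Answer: -√146 ≈ -12.083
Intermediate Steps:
Z(w) = √2*√w (Z(w) = √(2*w) = √2*√w)
-Z(73) = -√2*√73 = -√146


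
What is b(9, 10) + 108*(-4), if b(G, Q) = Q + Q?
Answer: -412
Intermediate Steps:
b(G, Q) = 2*Q
b(9, 10) + 108*(-4) = 2*10 + 108*(-4) = 20 - 432 = -412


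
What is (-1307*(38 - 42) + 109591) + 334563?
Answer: 449382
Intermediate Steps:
(-1307*(38 - 42) + 109591) + 334563 = (-1307*(-4) + 109591) + 334563 = (5228 + 109591) + 334563 = 114819 + 334563 = 449382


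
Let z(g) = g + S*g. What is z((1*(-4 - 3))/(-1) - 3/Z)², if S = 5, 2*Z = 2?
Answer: 576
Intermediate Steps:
Z = 1 (Z = (½)*2 = 1)
z(g) = 6*g (z(g) = g + 5*g = 6*g)
z((1*(-4 - 3))/(-1) - 3/Z)² = (6*((1*(-4 - 3))/(-1) - 3/1))² = (6*((1*(-7))*(-1) - 3*1))² = (6*(-7*(-1) - 3))² = (6*(7 - 3))² = (6*4)² = 24² = 576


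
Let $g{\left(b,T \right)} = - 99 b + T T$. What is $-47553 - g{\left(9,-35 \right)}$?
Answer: $-47887$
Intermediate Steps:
$g{\left(b,T \right)} = T^{2} - 99 b$ ($g{\left(b,T \right)} = - 99 b + T^{2} = T^{2} - 99 b$)
$-47553 - g{\left(9,-35 \right)} = -47553 - \left(\left(-35\right)^{2} - 891\right) = -47553 - \left(1225 - 891\right) = -47553 - 334 = -47887$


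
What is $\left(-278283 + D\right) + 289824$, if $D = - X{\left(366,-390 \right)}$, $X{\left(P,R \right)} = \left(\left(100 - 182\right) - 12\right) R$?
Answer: $-25119$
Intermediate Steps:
$X{\left(P,R \right)} = - 94 R$ ($X{\left(P,R \right)} = \left(-82 - 12\right) R = - 94 R$)
$D = -36660$ ($D = - \left(-94\right) \left(-390\right) = \left(-1\right) 36660 = -36660$)
$\left(-278283 + D\right) + 289824 = \left(-278283 - 36660\right) + 289824 = -314943 + 289824 = -25119$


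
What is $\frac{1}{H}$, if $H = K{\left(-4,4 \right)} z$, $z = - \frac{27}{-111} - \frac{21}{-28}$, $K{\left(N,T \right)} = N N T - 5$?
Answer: $\frac{148}{8673} \approx 0.017064$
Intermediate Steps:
$K{\left(N,T \right)} = -5 + T N^{2}$ ($K{\left(N,T \right)} = N^{2} T - 5 = T N^{2} - 5 = -5 + T N^{2}$)
$z = \frac{147}{148}$ ($z = \left(-27\right) \left(- \frac{1}{111}\right) - - \frac{3}{4} = \frac{9}{37} + \frac{3}{4} = \frac{147}{148} \approx 0.99324$)
$H = \frac{8673}{148}$ ($H = \left(-5 + 4 \left(-4\right)^{2}\right) \frac{147}{148} = \left(-5 + 4 \cdot 16\right) \frac{147}{148} = \left(-5 + 64\right) \frac{147}{148} = 59 \cdot \frac{147}{148} = \frac{8673}{148} \approx 58.601$)
$\frac{1}{H} = \frac{1}{\frac{8673}{148}} = \frac{148}{8673}$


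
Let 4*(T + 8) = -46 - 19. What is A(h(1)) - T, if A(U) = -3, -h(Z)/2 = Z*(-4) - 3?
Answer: 85/4 ≈ 21.250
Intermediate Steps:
h(Z) = 6 + 8*Z (h(Z) = -2*(Z*(-4) - 3) = -2*(-4*Z - 3) = -2*(-3 - 4*Z) = 6 + 8*Z)
T = -97/4 (T = -8 + (-46 - 19)/4 = -8 + (¼)*(-65) = -8 - 65/4 = -97/4 ≈ -24.250)
A(h(1)) - T = -3 - 1*(-97/4) = -3 + 97/4 = 85/4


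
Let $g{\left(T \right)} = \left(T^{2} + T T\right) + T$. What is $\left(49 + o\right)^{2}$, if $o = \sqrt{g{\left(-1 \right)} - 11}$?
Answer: $\left(49 + i \sqrt{10}\right)^{2} \approx 2391.0 + 309.9 i$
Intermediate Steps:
$g{\left(T \right)} = T + 2 T^{2}$ ($g{\left(T \right)} = \left(T^{2} + T^{2}\right) + T = 2 T^{2} + T = T + 2 T^{2}$)
$o = i \sqrt{10}$ ($o = \sqrt{- (1 + 2 \left(-1\right)) - 11} = \sqrt{- (1 - 2) - 11} = \sqrt{\left(-1\right) \left(-1\right) - 11} = \sqrt{1 - 11} = \sqrt{-10} = i \sqrt{10} \approx 3.1623 i$)
$\left(49 + o\right)^{2} = \left(49 + i \sqrt{10}\right)^{2}$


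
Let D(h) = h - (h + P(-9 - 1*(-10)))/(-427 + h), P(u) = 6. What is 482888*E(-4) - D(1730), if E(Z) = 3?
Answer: 1885356738/1303 ≈ 1.4469e+6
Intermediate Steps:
D(h) = h - (6 + h)/(-427 + h) (D(h) = h - (h + 6)/(-427 + h) = h - (6 + h)/(-427 + h))
482888*E(-4) - D(1730) = 482888*3 - (-6 + 1730² - 428*1730)/(-427 + 1730) = 1448664 - (-6 + 2992900 - 740440)/1303 = 1448664 - 2252454/1303 = 1885356738/1303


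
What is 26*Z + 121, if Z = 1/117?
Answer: 1091/9 ≈ 121.22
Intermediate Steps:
Z = 1/117 ≈ 0.0085470
26*Z + 121 = 26*(1/117) + 121 = 2/9 + 121 = 1091/9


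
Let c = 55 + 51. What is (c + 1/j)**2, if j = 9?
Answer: 912025/81 ≈ 11260.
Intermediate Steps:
c = 106
(c + 1/j)**2 = (106 + 1/9)**2 = (955/9)**2 = 912025/81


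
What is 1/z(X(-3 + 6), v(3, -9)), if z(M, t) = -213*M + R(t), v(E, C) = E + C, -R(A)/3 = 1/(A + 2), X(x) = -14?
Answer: 4/11931 ≈ 0.00033526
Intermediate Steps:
R(A) = -3/(2 + A) (R(A) = -3/(A + 2) = -3/(2 + A))
v(E, C) = C + E
z(M, t) = -213*M - 3/(2 + t)
1/z(X(-3 + 6), v(3, -9)) = 1/(3*(-1 - 71*(-14)*(2 + (-9 + 3)))/(2 + (-9 + 3))) = 1/(3*(-1 - 71*(-14)*(2 - 6))/(2 - 6)) = 1/(3*(-1 - 71*(-14)*(-4))/(-4)) = 1/(3*(-¼)*(-1 - 3976)) = 1/(3*(-¼)*(-3977)) = 1/(11931/4) = 4/11931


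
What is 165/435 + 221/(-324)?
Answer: -2845/9396 ≈ -0.30279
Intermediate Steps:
165/435 + 221/(-324) = 165*(1/435) + 221*(-1/324) = 11/29 - 221/324 = -2845/9396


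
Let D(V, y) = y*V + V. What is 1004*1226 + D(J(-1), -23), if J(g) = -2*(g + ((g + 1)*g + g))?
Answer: 1230816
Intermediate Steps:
J(g) = -4*g - 2*g*(1 + g) (J(g) = -2*(g + ((1 + g)*g + g)) = -2*(g + (g*(1 + g) + g)) = -2*(g + (g + g*(1 + g))) = -2*(2*g + g*(1 + g)) = -4*g - 2*g*(1 + g))
D(V, y) = V + V*y (D(V, y) = V*y + V = V + V*y)
1004*1226 + D(J(-1), -23) = 1004*1226 + (-2*(-1)*(3 - 1))*(1 - 23) = 1230904 - 2*(-1)*2*(-22) = 1230904 + 4*(-22) = 1230904 - 88 = 1230816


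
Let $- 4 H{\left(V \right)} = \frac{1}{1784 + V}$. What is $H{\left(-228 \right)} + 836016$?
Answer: $\frac{5203363583}{6224} \approx 8.3602 \cdot 10^{5}$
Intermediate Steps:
$H{\left(V \right)} = - \frac{1}{4 \left(1784 + V\right)}$
$H{\left(-228 \right)} + 836016 = - \frac{1}{7136 + 4 \left(-228\right)} + 836016 = - \frac{1}{7136 - 912} + 836016 = - \frac{1}{6224} + 836016 = \frac{5203363583}{6224}$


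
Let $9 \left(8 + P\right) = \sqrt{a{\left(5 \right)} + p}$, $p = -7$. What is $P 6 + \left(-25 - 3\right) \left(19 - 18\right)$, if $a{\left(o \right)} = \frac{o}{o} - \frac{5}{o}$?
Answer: $-76 + \frac{2 i \sqrt{7}}{3} \approx -76.0 + 1.7638 i$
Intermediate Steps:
$a{\left(o \right)} = 1 - \frac{5}{o}$
$P = -8 + \frac{i \sqrt{7}}{9}$ ($P = -8 + \frac{\sqrt{\frac{-5 + 5}{5} - 7}}{9} = -8 + \frac{\sqrt{\frac{1}{5} \cdot 0 - 7}}{9} = -8 + \frac{\sqrt{0 - 7}}{9} = -8 + \frac{\sqrt{-7}}{9} = -8 + \frac{i \sqrt{7}}{9} \approx -8.0 + 0.29397 i$)
$P 6 + \left(-25 - 3\right) \left(19 - 18\right) = \left(-8 + \frac{i \sqrt{7}}{9}\right) 6 + \left(-25 - 3\right) \left(19 - 18\right) = \left(-48 + \frac{2 i \sqrt{7}}{3}\right) - 28 = -76 + \frac{2 i \sqrt{7}}{3}$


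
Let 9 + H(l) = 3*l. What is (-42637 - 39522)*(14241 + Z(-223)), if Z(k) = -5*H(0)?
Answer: -1173723474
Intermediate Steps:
H(l) = -9 + 3*l
Z(k) = 45 (Z(k) = -5*(-9 + 3*0) = -5*(-9 + 0) = -5*(-9) = 45)
(-42637 - 39522)*(14241 + Z(-223)) = (-42637 - 39522)*(14241 + 45) = -82159*14286 = -1173723474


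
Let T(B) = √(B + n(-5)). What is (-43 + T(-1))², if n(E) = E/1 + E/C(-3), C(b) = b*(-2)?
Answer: (258 - I*√246)²/36 ≈ 1842.2 - 224.81*I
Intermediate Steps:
C(b) = -2*b
n(E) = 7*E/6 (n(E) = E/1 + E/((-2*(-3))) = E*1 + E/6 = E + E*(⅙) = E + E/6 = 7*E/6)
T(B) = √(-35/6 + B) (T(B) = √(B + (7/6)*(-5)) = √(B - 35/6) = √(-35/6 + B))
(-43 + T(-1))² = (-43 + √(-210 + 36*(-1))/6)² = (-43 + √(-210 - 36)/6)² = (-43 + √(-246)/6)² = (-43 + (I*√246)/6)² = (-43 + I*√246/6)²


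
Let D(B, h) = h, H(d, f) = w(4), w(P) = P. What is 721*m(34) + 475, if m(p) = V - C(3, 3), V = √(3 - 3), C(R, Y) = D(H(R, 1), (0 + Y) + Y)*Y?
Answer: -12503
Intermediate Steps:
H(d, f) = 4
C(R, Y) = 2*Y² (C(R, Y) = ((0 + Y) + Y)*Y = (Y + Y)*Y = (2*Y)*Y = 2*Y²)
V = 0 (V = √0 = 0)
m(p) = -18 (m(p) = 0 - 2*3² = 0 - 2*9 = 0 - 1*18 = 0 - 18 = -18)
721*m(34) + 475 = 721*(-18) + 475 = -12978 + 475 = -12503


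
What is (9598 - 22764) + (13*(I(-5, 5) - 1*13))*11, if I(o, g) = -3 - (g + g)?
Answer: -16884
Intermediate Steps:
I(o, g) = -3 - 2*g
(9598 - 22764) + (13*(I(-5, 5) - 1*13))*11 = (9598 - 22764) + (13*((-3 - 2*5) - 1*13))*11 = -13166 + (13*((-3 - 10) - 13))*11 = -13166 + (13*(-13 - 13))*11 = -13166 + (13*(-26))*11 = -13166 - 338*11 = -13166 - 3718 = -16884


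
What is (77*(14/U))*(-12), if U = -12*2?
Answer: 539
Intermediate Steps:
U = -24
(77*(14/U))*(-12) = (77*(14/(-24)))*(-12) = (77*(14*(-1/24)))*(-12) = (77*(-7/12))*(-12) = -539/12*(-12) = 539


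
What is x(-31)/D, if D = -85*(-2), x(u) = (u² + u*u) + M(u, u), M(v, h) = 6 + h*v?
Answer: 2889/170 ≈ 16.994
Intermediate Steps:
x(u) = 6 + 3*u² (x(u) = (u² + u*u) + (6 + u*u) = (u² + u²) + (6 + u²) = 2*u² + (6 + u²) = 6 + 3*u²)
D = 170
x(-31)/D = (6 + 3*(-31)²)/170 = (6 + 3*961)*(1/170) = (6 + 2883)*(1/170) = 2889*(1/170) = 2889/170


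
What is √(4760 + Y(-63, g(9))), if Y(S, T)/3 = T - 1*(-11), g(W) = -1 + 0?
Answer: √4790 ≈ 69.210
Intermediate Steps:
g(W) = -1
Y(S, T) = 33 + 3*T (Y(S, T) = 3*(T - 1*(-11)) = 3*(T + 11) = 3*(11 + T) = 33 + 3*T)
√(4760 + Y(-63, g(9))) = √(4760 + (33 + 3*(-1))) = √(4760 + (33 - 3)) = √(4760 + 30) = √4790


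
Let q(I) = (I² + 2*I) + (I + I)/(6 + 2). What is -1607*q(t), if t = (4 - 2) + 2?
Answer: -40175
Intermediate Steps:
t = 4 (t = 2 + 2 = 4)
q(I) = I² + 9*I/4 (q(I) = (I² + 2*I) + (2*I)/8 = (I² + 2*I) + (2*I)*(⅛) = (I² + 2*I) + I/4 = I² + 9*I/4)
-1607*q(t) = -1607*4*(9 + 4*4)/4 = -1607*4*(9 + 16)/4 = -1607*4*25/4 = -1607*25 = -40175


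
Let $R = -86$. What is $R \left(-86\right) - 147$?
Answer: $7249$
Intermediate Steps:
$R \left(-86\right) - 147 = \left(-86\right) \left(-86\right) - 147 = 7396 - 147 = 7249$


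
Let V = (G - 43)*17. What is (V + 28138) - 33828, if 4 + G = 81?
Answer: -5112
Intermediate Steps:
G = 77 (G = -4 + 81 = 77)
V = 578 (V = (77 - 43)*17 = 34*17 = 578)
(V + 28138) - 33828 = (578 + 28138) - 33828 = 28716 - 33828 = -5112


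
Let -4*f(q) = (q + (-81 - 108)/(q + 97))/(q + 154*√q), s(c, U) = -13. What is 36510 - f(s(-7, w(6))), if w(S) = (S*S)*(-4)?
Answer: 227238241/6224 + 77*I*√13/40456 ≈ 36510.0 + 0.0068625*I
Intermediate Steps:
w(S) = -4*S² (w(S) = S²*(-4) = -4*S²)
f(q) = -(q - 189/(97 + q))/(4*(q + 154*√q)) (f(q) = -(q + (-81 - 108)/(q + 97))/(4*(q + 154*√q)) = -(q - 189/(97 + q))/(4*(q + 154*√q)))
36510 - f(s(-7, w(6))) = 36510 - (189 - 1*(-13)² - 97*(-13))/(4*((-13)² + 97*(-13) + 154*(-13)^(3/2) + 14938*√(-13))) = 36510 - (189 - 1*169 + 1261)/(4*(169 - 1261 + 154*(-13*I*√13) + 14938*(I*√13))) = 36510 - (189 - 169 + 1261)/(4*(169 - 1261 - 2002*I*√13 + 14938*I*√13)) = 36510 - 1281/(4*(-1092 + 12936*I*√13))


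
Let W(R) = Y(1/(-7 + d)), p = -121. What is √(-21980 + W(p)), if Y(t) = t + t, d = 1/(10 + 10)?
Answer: 2*I*√106170285/139 ≈ 148.26*I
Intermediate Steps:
d = 1/20 ≈ 0.050000
Y(t) = 2*t
W(R) = -40/139 (W(R) = 2/(-7 + 1/20) = 2/(-139/20) = 2*(-20/139) = -40/139)
√(-21980 + W(p)) = √(-21980 - 40/139) = √(-3055260/139) = 2*I*√106170285/139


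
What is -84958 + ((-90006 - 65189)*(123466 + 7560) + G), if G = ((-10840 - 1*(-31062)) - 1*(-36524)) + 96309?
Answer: -20334511973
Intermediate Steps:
G = 153055 (G = ((-10840 + 31062) + 36524) + 96309 = (20222 + 36524) + 96309 = 56746 + 96309 = 153055)
-84958 + ((-90006 - 65189)*(123466 + 7560) + G) = -84958 + ((-90006 - 65189)*(123466 + 7560) + 153055) = -84958 + (-155195*131026 + 153055) = -84958 + (-20334580070 + 153055) = -84958 - 20334427015 = -20334511973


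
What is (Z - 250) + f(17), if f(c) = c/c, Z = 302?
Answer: 53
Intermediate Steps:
f(c) = 1
(Z - 250) + f(17) = (302 - 250) + 1 = 52 + 1 = 53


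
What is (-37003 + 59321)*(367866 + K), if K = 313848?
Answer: 15214493052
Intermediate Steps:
(-37003 + 59321)*(367866 + K) = (-37003 + 59321)*(367866 + 313848) = 22318*681714 = 15214493052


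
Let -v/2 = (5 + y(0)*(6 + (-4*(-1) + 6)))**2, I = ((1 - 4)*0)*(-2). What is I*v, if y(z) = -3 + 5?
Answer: 0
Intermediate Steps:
y(z) = 2
I = 0 (I = -3*0*(-2) = 0*(-2) = 0)
v = -2738 (v = -2*(5 + 2*(6 + (-4*(-1) + 6)))**2 = -2*(5 + 2*(6 + (4 + 6)))**2 = -2*(5 + 2*(6 + 10))**2 = -2*(5 + 2*16)**2 = -2*(5 + 32)**2 = -2*37**2 = -2*1369 = -2738)
I*v = 0*(-2738) = 0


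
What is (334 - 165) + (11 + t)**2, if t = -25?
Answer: 365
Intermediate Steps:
(334 - 165) + (11 + t)**2 = (334 - 165) + (11 - 25)**2 = 169 + (-14)**2 = 169 + 196 = 365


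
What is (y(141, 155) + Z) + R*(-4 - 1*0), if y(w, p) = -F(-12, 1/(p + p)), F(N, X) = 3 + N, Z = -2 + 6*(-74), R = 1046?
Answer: -4621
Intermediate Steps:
Z = -446 (Z = -2 - 444 = -446)
y(w, p) = 9 (y(w, p) = -(3 - 12) = -1*(-9) = 9)
(y(141, 155) + Z) + R*(-4 - 1*0) = (9 - 446) + 1046*(-4 - 1*0) = -437 + 1046*(-4 + 0) = -437 + 1046*(-4) = -437 - 4184 = -4621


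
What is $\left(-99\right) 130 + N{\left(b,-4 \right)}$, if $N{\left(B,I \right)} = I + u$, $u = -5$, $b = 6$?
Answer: $-12879$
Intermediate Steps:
$N{\left(B,I \right)} = -5 + I$ ($N{\left(B,I \right)} = I - 5 = -5 + I$)
$\left(-99\right) 130 + N{\left(b,-4 \right)} = \left(-99\right) 130 - 9 = -12870 - 9 = -12879$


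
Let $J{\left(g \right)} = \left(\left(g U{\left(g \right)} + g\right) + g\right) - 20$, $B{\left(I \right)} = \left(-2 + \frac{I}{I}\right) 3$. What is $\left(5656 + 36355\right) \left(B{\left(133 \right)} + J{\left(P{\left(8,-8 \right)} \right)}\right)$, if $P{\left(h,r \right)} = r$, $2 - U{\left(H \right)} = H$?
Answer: $-4999309$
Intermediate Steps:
$U{\left(H \right)} = 2 - H$
$B{\left(I \right)} = -3$ ($B{\left(I \right)} = \left(-2 + 1\right) 3 = \left(-1\right) 3 = -3$)
$J{\left(g \right)} = -20 + 2 g + g \left(2 - g\right)$ ($J{\left(g \right)} = \left(\left(g \left(2 - g\right) + g\right) + g\right) - 20 = \left(\left(g + g \left(2 - g\right)\right) + g\right) - 20 = \left(2 g + g \left(2 - g\right)\right) - 20 = -20 + 2 g + g \left(2 - g\right)$)
$\left(5656 + 36355\right) \left(B{\left(133 \right)} + J{\left(P{\left(8,-8 \right)} \right)}\right) = \left(5656 + 36355\right) \left(-3 - 116\right) = 42011 \left(-3 - 116\right) = 42011 \left(-119\right) = -4999309$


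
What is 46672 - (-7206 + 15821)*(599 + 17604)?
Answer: -156772173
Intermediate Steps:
46672 - (-7206 + 15821)*(599 + 17604) = 46672 - 8615*18203 = 46672 - 1*156818845 = 46672 - 156818845 = -156772173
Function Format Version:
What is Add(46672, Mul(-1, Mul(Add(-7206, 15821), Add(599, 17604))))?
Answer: -156772173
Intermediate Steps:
Add(46672, Mul(-1, Mul(Add(-7206, 15821), Add(599, 17604)))) = Add(46672, Mul(-1, Mul(8615, 18203))) = Add(46672, Mul(-1, 156818845)) = Add(46672, -156818845) = -156772173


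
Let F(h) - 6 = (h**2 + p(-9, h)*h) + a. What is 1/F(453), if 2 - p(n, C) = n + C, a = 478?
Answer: 1/5467 ≈ 0.00018292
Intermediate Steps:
p(n, C) = 2 - C - n (p(n, C) = 2 - (n + C) = 2 - (C + n) = 2 + (-C - n) = 2 - C - n)
F(h) = 484 + h**2 + h*(11 - h) (F(h) = 6 + ((h**2 + (2 - h - 1*(-9))*h) + 478) = 6 + ((h**2 + (2 - h + 9)*h) + 478) = 6 + ((h**2 + (11 - h)*h) + 478) = 6 + ((h**2 + h*(11 - h)) + 478) = 6 + (478 + h**2 + h*(11 - h)) = 484 + h**2 + h*(11 - h))
1/F(453) = 1/(484 + 11*453) = 1/(484 + 4983) = 1/5467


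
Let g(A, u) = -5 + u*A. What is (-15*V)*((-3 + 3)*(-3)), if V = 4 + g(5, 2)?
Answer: 0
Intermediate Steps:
g(A, u) = -5 + A*u
V = 9 (V = 4 + (-5 + 5*2) = 4 + (-5 + 10) = 4 + 5 = 9)
(-15*V)*((-3 + 3)*(-3)) = (-15*9)*((-3 + 3)*(-3)) = -0*(-3) = -135*0 = 0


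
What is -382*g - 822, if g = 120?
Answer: -46662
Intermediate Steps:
-382*g - 822 = -382*120 - 822 = -45840 - 822 = -46662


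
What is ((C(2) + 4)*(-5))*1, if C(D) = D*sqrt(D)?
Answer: -20 - 10*sqrt(2) ≈ -34.142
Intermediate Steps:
C(D) = D**(3/2)
((C(2) + 4)*(-5))*1 = ((2**(3/2) + 4)*(-5))*1 = ((2*sqrt(2) + 4)*(-5))*1 = ((4 + 2*sqrt(2))*(-5))*1 = (-20 - 10*sqrt(2))*1 = -20 - 10*sqrt(2)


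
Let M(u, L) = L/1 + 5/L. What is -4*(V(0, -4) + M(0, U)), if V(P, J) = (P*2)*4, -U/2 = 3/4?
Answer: 58/3 ≈ 19.333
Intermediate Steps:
U = -3/2 (U = -6/4 = -2*¾ = -3/2 ≈ -1.5000)
V(P, J) = 8*P (V(P, J) = (2*P)*4 = 8*P)
M(u, L) = L + 5/L (M(u, L) = L*1 + 5/L = L + 5/L)
-4*(V(0, -4) + M(0, U)) = -4*(8*0 + (-3/2 + 5/(-3/2))) = -4*(0 + (-3/2 + 5*(-⅔))) = -4*(0 + (-3/2 - 10/3)) = -4*(0 - 29/6) = -4*(-29/6) = 58/3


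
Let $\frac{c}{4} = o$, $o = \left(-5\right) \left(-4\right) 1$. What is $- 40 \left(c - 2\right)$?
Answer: $-3120$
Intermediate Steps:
$o = 20$ ($o = 20 \cdot 1 = 20$)
$c = 80$ ($c = 4 \cdot 20 = 80$)
$- 40 \left(c - 2\right) = - 40 \left(80 - 2\right) = \left(-40\right) 78 = -3120$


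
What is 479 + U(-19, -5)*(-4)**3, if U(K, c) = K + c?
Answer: 2015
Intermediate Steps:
479 + U(-19, -5)*(-4)**3 = 479 + (-19 - 5)*(-4)**3 = 479 - 24*(-64) = 479 + 1536 = 2015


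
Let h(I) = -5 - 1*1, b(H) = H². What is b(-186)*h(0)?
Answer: -207576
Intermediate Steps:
h(I) = -6 (h(I) = -5 - 1 = -6)
b(-186)*h(0) = (-186)²*(-6) = 34596*(-6) = -207576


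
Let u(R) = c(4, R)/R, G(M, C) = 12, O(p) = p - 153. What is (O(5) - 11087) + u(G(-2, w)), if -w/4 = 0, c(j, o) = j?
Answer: -33704/3 ≈ -11235.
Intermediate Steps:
O(p) = -153 + p
w = 0 (w = -4*0 = 0)
u(R) = 4/R
(O(5) - 11087) + u(G(-2, w)) = ((-153 + 5) - 11087) + 4/12 = (-148 - 11087) + 4*(1/12) = -11235 + ⅓ = -33704/3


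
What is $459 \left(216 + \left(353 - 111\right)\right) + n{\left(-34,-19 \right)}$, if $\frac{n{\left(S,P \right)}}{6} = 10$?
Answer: $210282$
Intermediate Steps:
$n{\left(S,P \right)} = 60$ ($n{\left(S,P \right)} = 6 \cdot 10 = 60$)
$459 \left(216 + \left(353 - 111\right)\right) + n{\left(-34,-19 \right)} = 459 \left(216 + \left(353 - 111\right)\right) + 60 = 459 \left(216 + 242\right) + 60 = 459 \cdot 458 + 60 = 210222 + 60 = 210282$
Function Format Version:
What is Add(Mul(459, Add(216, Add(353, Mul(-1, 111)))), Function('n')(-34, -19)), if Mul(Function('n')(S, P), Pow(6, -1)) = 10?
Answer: 210282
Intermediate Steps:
Function('n')(S, P) = 60 (Function('n')(S, P) = Mul(6, 10) = 60)
Add(Mul(459, Add(216, Add(353, Mul(-1, 111)))), Function('n')(-34, -19)) = Add(Mul(459, Add(216, Add(353, Mul(-1, 111)))), 60) = Add(Mul(459, Add(216, Add(353, -111))), 60) = Add(Mul(459, Add(216, 242)), 60) = Add(Mul(459, 458), 60) = Add(210222, 60) = 210282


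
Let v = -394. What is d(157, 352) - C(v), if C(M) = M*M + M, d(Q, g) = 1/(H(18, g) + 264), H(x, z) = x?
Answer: -43665443/282 ≈ -1.5484e+5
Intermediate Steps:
d(Q, g) = 1/282 (d(Q, g) = 1/(18 + 264) = 1/282)
C(M) = M + M² (C(M) = M² + M = M + M²)
d(157, 352) - C(v) = 1/282 - (-394)*(1 - 394) = 1/282 - (-394)*(-393) = 1/282 - 1*154842 = 1/282 - 154842 = -43665443/282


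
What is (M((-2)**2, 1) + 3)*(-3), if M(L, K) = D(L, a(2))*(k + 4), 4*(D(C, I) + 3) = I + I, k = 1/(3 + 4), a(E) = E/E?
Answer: 309/14 ≈ 22.071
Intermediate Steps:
a(E) = 1
k = 1/7 ≈ 0.14286
D(C, I) = -3 + I/2 (D(C, I) = -3 + (I + I)/4 = -3 + (2*I)/4 = -3 + I/2)
M(L, K) = -145/14 (M(L, K) = (-3 + (1/2)*1)*(1/7 + 4) = (-3 + 1/2)*(29/7) = -5/2*29/7 = -145/14)
(M((-2)**2, 1) + 3)*(-3) = (-145/14 + 3)*(-3) = -103/14*(-3) = 309/14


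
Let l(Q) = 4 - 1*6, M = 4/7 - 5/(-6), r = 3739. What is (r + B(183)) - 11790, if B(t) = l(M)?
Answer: -8053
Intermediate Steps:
M = 59/42 (M = 4*(⅐) - 5*(-⅙) = 4/7 + ⅚ = 59/42 ≈ 1.4048)
l(Q) = -2 (l(Q) = 4 - 6 = -2)
B(t) = -2
(r + B(183)) - 11790 = (3739 - 2) - 11790 = 3737 - 11790 = -8053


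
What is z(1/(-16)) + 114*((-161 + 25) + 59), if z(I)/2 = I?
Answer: -70225/8 ≈ -8778.1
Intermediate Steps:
z(I) = 2*I
z(1/(-16)) + 114*((-161 + 25) + 59) = 2/(-16) + 114*((-161 + 25) + 59) = 2*(-1/16) + 114*(-136 + 59) = -1/8 + 114*(-77) = -1/8 - 8778 = -70225/8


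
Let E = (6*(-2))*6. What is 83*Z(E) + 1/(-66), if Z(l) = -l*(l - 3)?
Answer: -29581201/66 ≈ -4.4820e+5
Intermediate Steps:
E = -72 (E = -12*6 = -72)
Z(l) = -l*(-3 + l)
83*Z(E) + 1/(-66) = 83*(-72*(3 - 1*(-72))) + 1/(-66) = 83*(-72*(3 + 72)) - 1/66 = 83*(-72*75) - 1/66 = 83*(-5400) - 1/66 = -448200 - 1/66 = -29581201/66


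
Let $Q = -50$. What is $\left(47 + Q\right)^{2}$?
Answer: $9$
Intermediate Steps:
$\left(47 + Q\right)^{2} = \left(47 - 50\right)^{2} = \left(-3\right)^{2} = 9$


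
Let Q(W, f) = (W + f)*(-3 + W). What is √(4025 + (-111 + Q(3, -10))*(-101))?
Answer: 2*√3809 ≈ 123.43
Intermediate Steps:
Q(W, f) = (-3 + W)*(W + f)
√(4025 + (-111 + Q(3, -10))*(-101)) = √(4025 + (-111 + (3² - 3*3 - 3*(-10) + 3*(-10)))*(-101)) = √(4025 + (-111 + (9 - 9 + 30 - 30))*(-101)) = √(4025 + (-111 + 0)*(-101)) = √(4025 - 111*(-101)) = √(4025 + 11211) = √15236 = 2*√3809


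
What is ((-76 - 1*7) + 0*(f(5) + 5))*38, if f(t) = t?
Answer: -3154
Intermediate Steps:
((-76 - 1*7) + 0*(f(5) + 5))*38 = ((-76 - 1*7) + 0*(5 + 5))*38 = ((-76 - 7) + 0*10)*38 = (-83 + 0)*38 = -83*38 = -3154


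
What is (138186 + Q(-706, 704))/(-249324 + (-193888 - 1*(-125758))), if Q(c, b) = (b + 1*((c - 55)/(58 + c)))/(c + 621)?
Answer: -48476611/111371760 ≈ -0.43527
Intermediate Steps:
Q(c, b) = (b + (-55 + c)/(58 + c))/(621 + c) (Q(c, b) = (b + 1*((-55 + c)/(58 + c)))/(621 + c) = (b + (-55 + c)/(58 + c))/(621 + c))
(138186 + Q(-706, 704))/(-249324 + (-193888 - 1*(-125758))) = (138186 + (-55 - 706 + 58*704 + 704*(-706))/(36018 + (-706)² + 679*(-706)))/(-249324 + (-193888 - 1*(-125758))) = (138186 + (-55 - 706 + 40832 - 497024)/(36018 + 498436 - 479374))/(-249324 + (-193888 + 125758)) = (138186 - 456953/55080)/(-249324 - 68130) = (138186 + (1/55080)*(-456953))/(-317454) = (138186 - 456953/55080)*(-1/317454) = (7610827927/55080)*(-1/317454) = -48476611/111371760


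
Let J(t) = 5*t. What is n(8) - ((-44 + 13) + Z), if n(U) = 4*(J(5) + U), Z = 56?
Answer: 107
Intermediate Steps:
n(U) = 100 + 4*U (n(U) = 4*(5*5 + U) = 4*(25 + U) = 100 + 4*U)
n(8) - ((-44 + 13) + Z) = (100 + 4*8) - ((-44 + 13) + 56) = (100 + 32) - (-31 + 56) = 132 - 1*25 = 132 - 25 = 107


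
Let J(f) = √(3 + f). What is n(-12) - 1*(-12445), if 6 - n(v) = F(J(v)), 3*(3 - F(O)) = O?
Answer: 12448 + I ≈ 12448.0 + 1.0*I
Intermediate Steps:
F(O) = 3 - O/3
n(v) = 3 + √(3 + v)/3 (n(v) = 6 - (3 - √(3 + v)/3) = 6 + (-3 + √(3 + v)/3) = 3 + √(3 + v)/3)
n(-12) - 1*(-12445) = (3 + √(3 - 12)/3) - 1*(-12445) = (3 + √(-9)/3) + 12445 = (3 + (3*I)/3) + 12445 = (3 + I) + 12445 = 12448 + I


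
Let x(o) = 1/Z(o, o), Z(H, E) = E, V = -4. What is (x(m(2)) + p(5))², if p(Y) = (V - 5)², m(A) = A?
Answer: 26569/4 ≈ 6642.3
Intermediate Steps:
p(Y) = 81 (p(Y) = (-4 - 5)² = (-9)² = 81)
x(o) = 1/o
(x(m(2)) + p(5))² = (1/2 + 81)² = (½ + 81)² = (163/2)² = 26569/4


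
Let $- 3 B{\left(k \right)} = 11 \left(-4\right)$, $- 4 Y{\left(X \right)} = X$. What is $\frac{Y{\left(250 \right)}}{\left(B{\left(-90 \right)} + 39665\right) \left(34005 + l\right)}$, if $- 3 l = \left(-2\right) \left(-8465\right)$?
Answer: $- \frac{225}{4051373326} \approx -5.5537 \cdot 10^{-8}$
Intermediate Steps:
$Y{\left(X \right)} = - \frac{X}{4}$
$B{\left(k \right)} = \frac{44}{3}$ ($B{\left(k \right)} = - \frac{11 \left(-4\right)}{3} = \left(- \frac{1}{3}\right) \left(-44\right) = \frac{44}{3}$)
$l = - \frac{16930}{3}$ ($l = - \frac{\left(-2\right) \left(-8465\right)}{3} = \left(- \frac{1}{3}\right) 16930 = - \frac{16930}{3} \approx -5643.3$)
$\frac{Y{\left(250 \right)}}{\left(B{\left(-90 \right)} + 39665\right) \left(34005 + l\right)} = \frac{\left(- \frac{1}{4}\right) 250}{\left(\frac{44}{3} + 39665\right) \left(34005 - \frac{16930}{3}\right)} = - \frac{125}{2 \cdot \frac{119039}{3} \cdot \frac{85085}{3}} = - \frac{125}{2 \cdot \frac{10128433315}{9}} = \left(- \frac{125}{2}\right) \frac{9}{10128433315} = - \frac{225}{4051373326}$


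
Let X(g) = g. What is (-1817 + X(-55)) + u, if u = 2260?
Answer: 388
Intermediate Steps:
(-1817 + X(-55)) + u = (-1817 - 55) + 2260 = -1872 + 2260 = 388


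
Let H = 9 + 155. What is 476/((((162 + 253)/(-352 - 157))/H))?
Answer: -39734576/415 ≈ -95746.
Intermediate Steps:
H = 164
476/((((162 + 253)/(-352 - 157))/H)) = 476/((((162 + 253)/(-352 - 157))/164)) = 476/(((415/(-509))*(1/164))) = 476/(((415*(-1/509))*(1/164))) = 476/((-415/509*1/164)) = 476/(-415/83476) = 476*(-83476/415) = -39734576/415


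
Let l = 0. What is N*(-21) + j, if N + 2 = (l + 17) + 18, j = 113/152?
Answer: -105223/152 ≈ -692.26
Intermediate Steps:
j = 113/152 (j = 113*(1/152) = 113/152 ≈ 0.74342)
N = 33 (N = -2 + ((0 + 17) + 18) = -2 + (17 + 18) = -2 + 35 = 33)
N*(-21) + j = 33*(-21) + 113/152 = -693 + 113/152 = -105223/152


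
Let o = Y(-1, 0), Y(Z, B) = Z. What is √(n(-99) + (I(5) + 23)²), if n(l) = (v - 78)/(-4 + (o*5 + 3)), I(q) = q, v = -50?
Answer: 4*√453/3 ≈ 28.378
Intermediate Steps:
o = -1
n(l) = 64/3 (n(l) = (-50 - 78)/(-4 + (-1*5 + 3)) = -128/(-4 + (-5 + 3)) = -128/(-4 - 2) = -128/(-6) = -128*(-⅙) = 64/3)
√(n(-99) + (I(5) + 23)²) = √(64/3 + (5 + 23)²) = √(64/3 + 28²) = √(64/3 + 784) = √(2416/3) = 4*√453/3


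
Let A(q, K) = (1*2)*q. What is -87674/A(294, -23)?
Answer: -43837/294 ≈ -149.11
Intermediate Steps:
A(q, K) = 2*q
-87674/A(294, -23) = -87674/(2*294) = -87674/588 = -87674*1/588 = -43837/294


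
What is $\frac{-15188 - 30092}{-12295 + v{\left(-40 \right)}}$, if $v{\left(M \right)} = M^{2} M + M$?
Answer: $\frac{9056}{15267} \approx 0.59317$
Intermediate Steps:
$v{\left(M \right)} = M + M^{3}$ ($v{\left(M \right)} = M^{3} + M = M + M^{3}$)
$\frac{-15188 - 30092}{-12295 + v{\left(-40 \right)}} = \frac{-15188 - 30092}{-12295 + \left(-40 + \left(-40\right)^{3}\right)} = - \frac{45280}{-12295 - 64040} = - \frac{45280}{-76335} = \left(-45280\right) \left(- \frac{1}{76335}\right) = \frac{9056}{15267}$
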